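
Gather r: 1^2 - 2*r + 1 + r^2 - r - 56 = r^2 - 3*r - 54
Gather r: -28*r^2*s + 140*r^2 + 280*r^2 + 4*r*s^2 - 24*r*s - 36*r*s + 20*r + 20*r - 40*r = r^2*(420 - 28*s) + r*(4*s^2 - 60*s)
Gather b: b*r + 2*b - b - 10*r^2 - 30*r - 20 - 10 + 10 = b*(r + 1) - 10*r^2 - 30*r - 20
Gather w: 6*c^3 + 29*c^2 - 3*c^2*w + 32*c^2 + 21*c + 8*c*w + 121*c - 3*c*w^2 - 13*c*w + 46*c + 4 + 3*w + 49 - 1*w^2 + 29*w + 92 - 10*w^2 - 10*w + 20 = 6*c^3 + 61*c^2 + 188*c + w^2*(-3*c - 11) + w*(-3*c^2 - 5*c + 22) + 165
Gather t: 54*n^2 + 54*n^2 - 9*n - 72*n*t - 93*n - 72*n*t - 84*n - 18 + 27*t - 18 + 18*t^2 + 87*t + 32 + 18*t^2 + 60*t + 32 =108*n^2 - 186*n + 36*t^2 + t*(174 - 144*n) + 28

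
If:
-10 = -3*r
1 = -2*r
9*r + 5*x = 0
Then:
No Solution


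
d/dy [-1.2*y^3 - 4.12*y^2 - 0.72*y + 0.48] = -3.6*y^2 - 8.24*y - 0.72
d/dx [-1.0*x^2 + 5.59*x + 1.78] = 5.59 - 2.0*x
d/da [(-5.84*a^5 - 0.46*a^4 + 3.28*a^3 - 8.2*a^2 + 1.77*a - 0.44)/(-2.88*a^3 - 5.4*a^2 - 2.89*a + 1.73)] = (33.6384*a^7 + 95.9328*a^6 + 72.4784*a^5 - 87.8558*a^4 - 11.9464*a^3 + 46.4776*a^2 - 33.124*a + 1.7905)/(8.2944*a^6 + 31.104*a^5 + 45.8064*a^4 + 21.2472*a^3 - 10.3319*a^2 - 9.9994*a + 2.9929)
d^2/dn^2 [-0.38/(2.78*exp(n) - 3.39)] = (-2.936792*exp(n) - 3.581196)*exp(n)/(2.78*exp(n) - 3.39)^3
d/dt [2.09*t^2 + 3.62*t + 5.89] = 4.18*t + 3.62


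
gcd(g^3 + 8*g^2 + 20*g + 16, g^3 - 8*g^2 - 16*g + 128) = g + 4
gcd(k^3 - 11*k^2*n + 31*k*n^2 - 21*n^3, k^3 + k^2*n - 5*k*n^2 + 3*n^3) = k - n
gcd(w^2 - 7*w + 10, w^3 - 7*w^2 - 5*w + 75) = w - 5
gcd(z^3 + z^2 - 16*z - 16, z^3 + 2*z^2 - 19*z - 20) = z^2 - 3*z - 4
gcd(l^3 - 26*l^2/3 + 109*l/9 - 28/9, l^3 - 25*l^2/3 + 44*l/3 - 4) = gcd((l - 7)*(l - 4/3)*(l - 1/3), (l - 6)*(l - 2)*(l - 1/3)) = l - 1/3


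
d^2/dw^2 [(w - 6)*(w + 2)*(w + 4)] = 6*w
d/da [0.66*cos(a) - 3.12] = -0.66*sin(a)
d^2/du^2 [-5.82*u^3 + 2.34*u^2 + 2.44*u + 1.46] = 4.68 - 34.92*u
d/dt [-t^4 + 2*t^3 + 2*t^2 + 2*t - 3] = -4*t^3 + 6*t^2 + 4*t + 2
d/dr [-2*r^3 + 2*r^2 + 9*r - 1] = -6*r^2 + 4*r + 9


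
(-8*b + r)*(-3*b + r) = 24*b^2 - 11*b*r + r^2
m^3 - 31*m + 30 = (m - 5)*(m - 1)*(m + 6)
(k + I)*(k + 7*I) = k^2 + 8*I*k - 7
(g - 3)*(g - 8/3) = g^2 - 17*g/3 + 8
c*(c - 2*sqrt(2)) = c^2 - 2*sqrt(2)*c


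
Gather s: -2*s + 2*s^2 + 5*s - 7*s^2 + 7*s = -5*s^2 + 10*s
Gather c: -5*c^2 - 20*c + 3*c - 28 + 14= -5*c^2 - 17*c - 14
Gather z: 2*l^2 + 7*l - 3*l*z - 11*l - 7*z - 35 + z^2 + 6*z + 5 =2*l^2 - 4*l + z^2 + z*(-3*l - 1) - 30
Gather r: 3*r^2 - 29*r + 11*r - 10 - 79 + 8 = 3*r^2 - 18*r - 81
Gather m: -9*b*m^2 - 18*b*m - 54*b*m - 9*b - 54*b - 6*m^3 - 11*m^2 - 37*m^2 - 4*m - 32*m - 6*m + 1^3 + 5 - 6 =-63*b - 6*m^3 + m^2*(-9*b - 48) + m*(-72*b - 42)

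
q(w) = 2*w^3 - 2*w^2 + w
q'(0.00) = 1.00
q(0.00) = 0.00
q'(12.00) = 817.00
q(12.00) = 3180.00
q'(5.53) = 162.37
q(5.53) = 282.59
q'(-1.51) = 20.72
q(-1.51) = -12.96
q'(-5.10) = 177.46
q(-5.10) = -322.42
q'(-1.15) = 13.54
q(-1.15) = -6.84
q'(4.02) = 81.88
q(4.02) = 101.63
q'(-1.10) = 12.66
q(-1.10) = -6.18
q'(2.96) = 41.73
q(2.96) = 37.31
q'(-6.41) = 273.17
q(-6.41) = -615.34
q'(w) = 6*w^2 - 4*w + 1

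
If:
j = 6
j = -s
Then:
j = 6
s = -6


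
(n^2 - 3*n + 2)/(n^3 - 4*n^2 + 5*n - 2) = 1/(n - 1)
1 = 1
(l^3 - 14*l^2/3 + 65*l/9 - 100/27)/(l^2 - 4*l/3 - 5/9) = (9*l^2 - 27*l + 20)/(3*(3*l + 1))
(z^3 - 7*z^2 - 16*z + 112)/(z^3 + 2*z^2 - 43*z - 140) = (z - 4)/(z + 5)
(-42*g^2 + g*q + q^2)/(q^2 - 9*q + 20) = (-42*g^2 + g*q + q^2)/(q^2 - 9*q + 20)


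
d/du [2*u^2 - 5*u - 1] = 4*u - 5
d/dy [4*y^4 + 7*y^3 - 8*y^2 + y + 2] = 16*y^3 + 21*y^2 - 16*y + 1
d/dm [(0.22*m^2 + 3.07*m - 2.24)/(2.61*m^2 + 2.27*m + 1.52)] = (-7.5133*m^2 + 12.3616*m + 9.7512)/(6.8121*m^4 + 11.8494*m^3 + 13.0873*m^2 + 6.9008*m + 2.3104)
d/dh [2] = 0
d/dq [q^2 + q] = 2*q + 1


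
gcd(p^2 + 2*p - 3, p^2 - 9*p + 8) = p - 1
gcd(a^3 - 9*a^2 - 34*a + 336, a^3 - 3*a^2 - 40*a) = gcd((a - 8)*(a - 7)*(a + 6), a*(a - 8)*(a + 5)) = a - 8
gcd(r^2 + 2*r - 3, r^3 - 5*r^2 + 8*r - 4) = r - 1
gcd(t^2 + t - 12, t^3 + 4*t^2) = t + 4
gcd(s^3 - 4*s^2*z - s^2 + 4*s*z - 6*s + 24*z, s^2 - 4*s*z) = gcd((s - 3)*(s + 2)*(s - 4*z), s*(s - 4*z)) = -s + 4*z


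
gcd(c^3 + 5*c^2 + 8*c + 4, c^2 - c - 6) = c + 2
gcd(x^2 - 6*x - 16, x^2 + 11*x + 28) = 1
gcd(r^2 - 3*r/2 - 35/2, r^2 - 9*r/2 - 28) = r + 7/2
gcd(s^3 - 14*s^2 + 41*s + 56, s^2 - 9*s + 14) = s - 7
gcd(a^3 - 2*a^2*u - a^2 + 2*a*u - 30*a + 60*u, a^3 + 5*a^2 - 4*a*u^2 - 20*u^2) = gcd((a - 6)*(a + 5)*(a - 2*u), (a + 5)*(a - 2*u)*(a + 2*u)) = -a^2 + 2*a*u - 5*a + 10*u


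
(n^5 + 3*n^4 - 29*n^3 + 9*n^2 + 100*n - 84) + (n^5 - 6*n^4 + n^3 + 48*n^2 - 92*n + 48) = 2*n^5 - 3*n^4 - 28*n^3 + 57*n^2 + 8*n - 36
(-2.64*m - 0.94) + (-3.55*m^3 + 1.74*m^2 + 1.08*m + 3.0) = -3.55*m^3 + 1.74*m^2 - 1.56*m + 2.06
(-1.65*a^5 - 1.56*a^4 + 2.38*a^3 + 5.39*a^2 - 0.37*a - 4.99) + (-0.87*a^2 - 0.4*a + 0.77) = -1.65*a^5 - 1.56*a^4 + 2.38*a^3 + 4.52*a^2 - 0.77*a - 4.22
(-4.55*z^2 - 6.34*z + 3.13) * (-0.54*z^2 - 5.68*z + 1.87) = 2.457*z^4 + 29.2676*z^3 + 25.8125*z^2 - 29.6342*z + 5.8531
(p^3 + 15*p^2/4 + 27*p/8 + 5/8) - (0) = p^3 + 15*p^2/4 + 27*p/8 + 5/8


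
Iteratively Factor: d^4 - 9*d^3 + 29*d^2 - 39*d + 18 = (d - 3)*(d^3 - 6*d^2 + 11*d - 6) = (d - 3)*(d - 1)*(d^2 - 5*d + 6) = (d - 3)^2*(d - 1)*(d - 2)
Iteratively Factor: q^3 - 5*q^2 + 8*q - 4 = (q - 2)*(q^2 - 3*q + 2) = (q - 2)^2*(q - 1)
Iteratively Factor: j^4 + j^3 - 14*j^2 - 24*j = (j + 2)*(j^3 - j^2 - 12*j) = (j + 2)*(j + 3)*(j^2 - 4*j) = (j - 4)*(j + 2)*(j + 3)*(j)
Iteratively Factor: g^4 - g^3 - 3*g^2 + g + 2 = (g + 1)*(g^3 - 2*g^2 - g + 2) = (g - 1)*(g + 1)*(g^2 - g - 2) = (g - 2)*(g - 1)*(g + 1)*(g + 1)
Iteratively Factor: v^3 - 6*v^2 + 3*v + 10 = (v - 2)*(v^2 - 4*v - 5) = (v - 5)*(v - 2)*(v + 1)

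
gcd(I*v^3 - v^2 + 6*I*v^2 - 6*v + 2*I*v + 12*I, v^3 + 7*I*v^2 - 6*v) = 1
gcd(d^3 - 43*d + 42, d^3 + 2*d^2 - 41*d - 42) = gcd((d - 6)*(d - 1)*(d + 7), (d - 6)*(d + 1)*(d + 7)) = d^2 + d - 42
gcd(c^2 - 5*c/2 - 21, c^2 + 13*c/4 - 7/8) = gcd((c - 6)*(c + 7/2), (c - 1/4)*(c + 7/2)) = c + 7/2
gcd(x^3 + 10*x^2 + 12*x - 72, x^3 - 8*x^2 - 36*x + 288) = x + 6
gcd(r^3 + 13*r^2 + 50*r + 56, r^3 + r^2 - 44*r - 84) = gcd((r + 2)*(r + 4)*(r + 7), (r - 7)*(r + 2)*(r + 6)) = r + 2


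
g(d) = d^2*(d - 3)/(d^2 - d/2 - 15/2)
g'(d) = d^2*(1/2 - 2*d)*(d - 3)/(d^2 - d/2 - 15/2)^2 + d^2/(d^2 - d/2 - 15/2) + 2*d*(d - 3)/(d^2 - d/2 - 15/2)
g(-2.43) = 84.36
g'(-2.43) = -1274.51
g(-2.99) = -18.25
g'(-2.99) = -25.03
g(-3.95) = -10.76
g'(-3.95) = -1.97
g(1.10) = 0.34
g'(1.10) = 0.52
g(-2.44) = 99.23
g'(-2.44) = -1735.11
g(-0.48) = 0.11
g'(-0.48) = -0.53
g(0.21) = 0.02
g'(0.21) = 0.15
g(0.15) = 0.01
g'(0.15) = 0.11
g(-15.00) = -18.00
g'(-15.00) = 0.96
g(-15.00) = -18.00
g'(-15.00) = 0.96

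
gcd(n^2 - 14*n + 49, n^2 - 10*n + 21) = n - 7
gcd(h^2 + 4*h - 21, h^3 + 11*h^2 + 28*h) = h + 7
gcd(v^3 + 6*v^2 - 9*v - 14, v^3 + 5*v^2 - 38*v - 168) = v + 7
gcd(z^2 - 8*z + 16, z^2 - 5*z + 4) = z - 4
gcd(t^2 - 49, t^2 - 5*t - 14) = t - 7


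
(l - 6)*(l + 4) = l^2 - 2*l - 24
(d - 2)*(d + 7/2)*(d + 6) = d^3 + 15*d^2/2 + 2*d - 42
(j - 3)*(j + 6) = j^2 + 3*j - 18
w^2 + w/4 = w*(w + 1/4)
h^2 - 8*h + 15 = (h - 5)*(h - 3)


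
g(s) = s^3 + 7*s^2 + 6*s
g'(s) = 3*s^2 + 14*s + 6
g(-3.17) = 19.47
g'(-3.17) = -8.23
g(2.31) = 63.54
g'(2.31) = 54.35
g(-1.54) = 3.71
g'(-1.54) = -8.45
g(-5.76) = 6.58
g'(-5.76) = 24.89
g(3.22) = 125.29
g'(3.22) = 82.19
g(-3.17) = 19.47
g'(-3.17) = -8.23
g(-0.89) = -0.50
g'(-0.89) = -4.08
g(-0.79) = -0.86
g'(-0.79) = -3.19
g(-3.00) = 18.00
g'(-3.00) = -9.00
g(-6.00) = 0.00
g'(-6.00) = 30.00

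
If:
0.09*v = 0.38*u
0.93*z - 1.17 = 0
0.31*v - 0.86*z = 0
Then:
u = 0.83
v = 3.49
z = 1.26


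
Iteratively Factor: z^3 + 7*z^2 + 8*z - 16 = (z + 4)*(z^2 + 3*z - 4) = (z + 4)^2*(z - 1)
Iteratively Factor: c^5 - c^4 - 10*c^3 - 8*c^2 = (c + 2)*(c^4 - 3*c^3 - 4*c^2) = (c + 1)*(c + 2)*(c^3 - 4*c^2) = c*(c + 1)*(c + 2)*(c^2 - 4*c) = c*(c - 4)*(c + 1)*(c + 2)*(c)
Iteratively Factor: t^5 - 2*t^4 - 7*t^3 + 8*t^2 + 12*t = (t)*(t^4 - 2*t^3 - 7*t^2 + 8*t + 12) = t*(t - 3)*(t^3 + t^2 - 4*t - 4) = t*(t - 3)*(t - 2)*(t^2 + 3*t + 2) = t*(t - 3)*(t - 2)*(t + 2)*(t + 1)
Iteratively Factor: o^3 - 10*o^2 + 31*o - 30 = (o - 5)*(o^2 - 5*o + 6) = (o - 5)*(o - 2)*(o - 3)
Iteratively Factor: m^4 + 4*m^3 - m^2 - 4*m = (m)*(m^3 + 4*m^2 - m - 4) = m*(m + 1)*(m^2 + 3*m - 4) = m*(m + 1)*(m + 4)*(m - 1)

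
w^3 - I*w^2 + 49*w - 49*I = (w - 7*I)*(w - I)*(w + 7*I)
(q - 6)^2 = q^2 - 12*q + 36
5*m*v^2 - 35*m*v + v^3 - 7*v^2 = v*(5*m + v)*(v - 7)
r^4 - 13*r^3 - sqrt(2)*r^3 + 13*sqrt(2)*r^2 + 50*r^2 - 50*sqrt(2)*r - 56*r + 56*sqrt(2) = (r - 7)*(r - 4)*(r - 2)*(r - sqrt(2))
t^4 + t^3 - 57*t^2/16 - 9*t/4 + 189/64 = (t - 3/2)*(t - 3/4)*(t + 3/2)*(t + 7/4)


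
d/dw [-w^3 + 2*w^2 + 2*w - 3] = -3*w^2 + 4*w + 2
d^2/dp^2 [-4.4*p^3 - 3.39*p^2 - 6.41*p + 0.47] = -26.4*p - 6.78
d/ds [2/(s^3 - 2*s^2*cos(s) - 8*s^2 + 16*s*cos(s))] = 2*(-2*s^2*sin(s) - 3*s^2 + 16*s*sin(s) + 4*s*cos(s) + 16*s - 16*cos(s))/(s^2*(s - 8)^2*(s - 2*cos(s))^2)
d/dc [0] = 0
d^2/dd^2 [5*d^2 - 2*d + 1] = 10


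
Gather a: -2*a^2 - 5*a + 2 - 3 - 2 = -2*a^2 - 5*a - 3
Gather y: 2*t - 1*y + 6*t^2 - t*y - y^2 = 6*t^2 + 2*t - y^2 + y*(-t - 1)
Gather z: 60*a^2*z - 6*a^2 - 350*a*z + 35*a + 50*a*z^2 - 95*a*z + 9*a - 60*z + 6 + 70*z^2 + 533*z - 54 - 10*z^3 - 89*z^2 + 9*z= -6*a^2 + 44*a - 10*z^3 + z^2*(50*a - 19) + z*(60*a^2 - 445*a + 482) - 48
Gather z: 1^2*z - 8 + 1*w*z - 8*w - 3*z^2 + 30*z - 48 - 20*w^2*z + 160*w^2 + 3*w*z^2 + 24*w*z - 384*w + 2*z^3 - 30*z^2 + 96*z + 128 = 160*w^2 - 392*w + 2*z^3 + z^2*(3*w - 33) + z*(-20*w^2 + 25*w + 127) + 72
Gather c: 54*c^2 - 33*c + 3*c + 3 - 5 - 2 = 54*c^2 - 30*c - 4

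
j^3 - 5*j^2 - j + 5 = (j - 5)*(j - 1)*(j + 1)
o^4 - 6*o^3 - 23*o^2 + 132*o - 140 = (o - 7)*(o - 2)^2*(o + 5)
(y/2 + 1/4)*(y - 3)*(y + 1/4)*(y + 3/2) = y^4/2 - 3*y^3/8 - 11*y^2/4 - 57*y/32 - 9/32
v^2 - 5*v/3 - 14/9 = (v - 7/3)*(v + 2/3)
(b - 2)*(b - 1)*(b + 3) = b^3 - 7*b + 6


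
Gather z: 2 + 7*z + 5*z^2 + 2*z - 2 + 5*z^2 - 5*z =10*z^2 + 4*z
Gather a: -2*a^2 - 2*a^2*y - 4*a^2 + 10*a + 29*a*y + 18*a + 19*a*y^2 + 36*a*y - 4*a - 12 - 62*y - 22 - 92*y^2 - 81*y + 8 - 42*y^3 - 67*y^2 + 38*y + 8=a^2*(-2*y - 6) + a*(19*y^2 + 65*y + 24) - 42*y^3 - 159*y^2 - 105*y - 18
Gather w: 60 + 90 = 150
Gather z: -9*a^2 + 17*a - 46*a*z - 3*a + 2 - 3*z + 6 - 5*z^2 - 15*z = -9*a^2 + 14*a - 5*z^2 + z*(-46*a - 18) + 8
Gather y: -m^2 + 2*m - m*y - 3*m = -m^2 - m*y - m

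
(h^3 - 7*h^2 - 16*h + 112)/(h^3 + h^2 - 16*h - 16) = (h - 7)/(h + 1)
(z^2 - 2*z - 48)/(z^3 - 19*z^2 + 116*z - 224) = (z + 6)/(z^2 - 11*z + 28)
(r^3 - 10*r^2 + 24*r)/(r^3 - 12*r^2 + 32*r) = (r - 6)/(r - 8)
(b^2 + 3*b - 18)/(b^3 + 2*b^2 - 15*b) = (b + 6)/(b*(b + 5))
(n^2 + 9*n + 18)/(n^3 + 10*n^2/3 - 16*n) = 3*(n + 3)/(n*(3*n - 8))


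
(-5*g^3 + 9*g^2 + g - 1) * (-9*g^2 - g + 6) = 45*g^5 - 76*g^4 - 48*g^3 + 62*g^2 + 7*g - 6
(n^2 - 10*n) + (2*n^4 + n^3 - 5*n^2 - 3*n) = 2*n^4 + n^3 - 4*n^2 - 13*n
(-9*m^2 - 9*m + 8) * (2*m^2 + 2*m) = -18*m^4 - 36*m^3 - 2*m^2 + 16*m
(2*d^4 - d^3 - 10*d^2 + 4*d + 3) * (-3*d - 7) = -6*d^5 - 11*d^4 + 37*d^3 + 58*d^2 - 37*d - 21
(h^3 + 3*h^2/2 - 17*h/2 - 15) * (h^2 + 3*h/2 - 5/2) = h^5 + 3*h^4 - 35*h^3/4 - 63*h^2/2 - 5*h/4 + 75/2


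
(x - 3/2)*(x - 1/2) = x^2 - 2*x + 3/4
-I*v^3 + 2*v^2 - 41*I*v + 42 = (v - 6*I)*(v + 7*I)*(-I*v + 1)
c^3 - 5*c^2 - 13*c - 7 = (c - 7)*(c + 1)^2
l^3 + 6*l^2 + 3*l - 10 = (l - 1)*(l + 2)*(l + 5)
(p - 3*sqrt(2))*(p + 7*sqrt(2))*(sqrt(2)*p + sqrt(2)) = sqrt(2)*p^3 + sqrt(2)*p^2 + 8*p^2 - 42*sqrt(2)*p + 8*p - 42*sqrt(2)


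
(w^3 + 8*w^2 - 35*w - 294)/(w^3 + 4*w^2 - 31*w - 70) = (w^2 + w - 42)/(w^2 - 3*w - 10)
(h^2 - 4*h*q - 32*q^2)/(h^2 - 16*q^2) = (-h + 8*q)/(-h + 4*q)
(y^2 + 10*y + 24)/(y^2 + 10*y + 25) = (y^2 + 10*y + 24)/(y^2 + 10*y + 25)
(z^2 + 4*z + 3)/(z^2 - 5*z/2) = 2*(z^2 + 4*z + 3)/(z*(2*z - 5))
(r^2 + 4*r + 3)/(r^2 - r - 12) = (r + 1)/(r - 4)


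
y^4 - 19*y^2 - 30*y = y*(y - 5)*(y + 2)*(y + 3)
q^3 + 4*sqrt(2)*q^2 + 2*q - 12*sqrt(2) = (q - sqrt(2))*(q + 2*sqrt(2))*(q + 3*sqrt(2))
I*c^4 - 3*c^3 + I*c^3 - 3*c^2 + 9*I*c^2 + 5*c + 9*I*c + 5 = (c - I)^2*(c + 5*I)*(I*c + I)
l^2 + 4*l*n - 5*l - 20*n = (l - 5)*(l + 4*n)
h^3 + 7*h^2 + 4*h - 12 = (h - 1)*(h + 2)*(h + 6)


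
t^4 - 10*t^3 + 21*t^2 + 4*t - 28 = (t - 7)*(t - 2)^2*(t + 1)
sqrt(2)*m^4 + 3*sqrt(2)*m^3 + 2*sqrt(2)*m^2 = m^2*(m + 2)*(sqrt(2)*m + sqrt(2))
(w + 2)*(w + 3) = w^2 + 5*w + 6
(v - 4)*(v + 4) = v^2 - 16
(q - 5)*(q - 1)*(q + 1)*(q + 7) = q^4 + 2*q^3 - 36*q^2 - 2*q + 35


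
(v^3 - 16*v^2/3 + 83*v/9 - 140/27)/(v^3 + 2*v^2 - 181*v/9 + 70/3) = (v - 4/3)/(v + 6)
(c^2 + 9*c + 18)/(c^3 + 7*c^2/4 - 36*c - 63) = 4*(c + 3)/(4*c^2 - 17*c - 42)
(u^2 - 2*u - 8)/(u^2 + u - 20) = (u + 2)/(u + 5)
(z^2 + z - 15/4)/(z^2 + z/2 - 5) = (z - 3/2)/(z - 2)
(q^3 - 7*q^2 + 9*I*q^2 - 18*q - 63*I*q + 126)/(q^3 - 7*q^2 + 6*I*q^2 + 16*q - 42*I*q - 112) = (q^2 + 9*I*q - 18)/(q^2 + 6*I*q + 16)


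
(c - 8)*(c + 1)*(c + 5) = c^3 - 2*c^2 - 43*c - 40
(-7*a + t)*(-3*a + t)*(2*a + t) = 42*a^3 + a^2*t - 8*a*t^2 + t^3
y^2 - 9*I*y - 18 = (y - 6*I)*(y - 3*I)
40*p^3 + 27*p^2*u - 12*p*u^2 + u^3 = (-8*p + u)*(-5*p + u)*(p + u)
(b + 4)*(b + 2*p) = b^2 + 2*b*p + 4*b + 8*p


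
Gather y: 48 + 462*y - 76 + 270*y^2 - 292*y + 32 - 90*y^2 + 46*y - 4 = 180*y^2 + 216*y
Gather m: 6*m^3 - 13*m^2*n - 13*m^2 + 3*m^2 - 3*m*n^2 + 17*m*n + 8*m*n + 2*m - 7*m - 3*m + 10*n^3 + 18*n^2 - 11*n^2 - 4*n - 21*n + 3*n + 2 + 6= 6*m^3 + m^2*(-13*n - 10) + m*(-3*n^2 + 25*n - 8) + 10*n^3 + 7*n^2 - 22*n + 8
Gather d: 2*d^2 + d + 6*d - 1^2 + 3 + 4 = 2*d^2 + 7*d + 6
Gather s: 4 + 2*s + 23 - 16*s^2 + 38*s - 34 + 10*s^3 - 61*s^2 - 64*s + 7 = 10*s^3 - 77*s^2 - 24*s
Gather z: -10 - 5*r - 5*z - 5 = -5*r - 5*z - 15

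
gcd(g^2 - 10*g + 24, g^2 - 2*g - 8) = g - 4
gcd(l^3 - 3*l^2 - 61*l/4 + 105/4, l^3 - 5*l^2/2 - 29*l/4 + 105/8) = l - 3/2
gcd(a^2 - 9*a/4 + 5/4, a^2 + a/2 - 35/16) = a - 5/4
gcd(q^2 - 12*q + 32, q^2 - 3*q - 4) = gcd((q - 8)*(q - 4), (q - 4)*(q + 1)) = q - 4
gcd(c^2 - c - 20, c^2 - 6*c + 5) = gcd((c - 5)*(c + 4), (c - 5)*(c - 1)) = c - 5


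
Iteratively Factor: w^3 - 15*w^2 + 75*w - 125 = (w - 5)*(w^2 - 10*w + 25) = (w - 5)^2*(w - 5)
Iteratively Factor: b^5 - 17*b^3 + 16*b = (b - 4)*(b^4 + 4*b^3 - b^2 - 4*b) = (b - 4)*(b - 1)*(b^3 + 5*b^2 + 4*b) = b*(b - 4)*(b - 1)*(b^2 + 5*b + 4) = b*(b - 4)*(b - 1)*(b + 4)*(b + 1)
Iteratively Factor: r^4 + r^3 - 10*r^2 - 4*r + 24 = (r + 2)*(r^3 - r^2 - 8*r + 12) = (r - 2)*(r + 2)*(r^2 + r - 6) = (r - 2)*(r + 2)*(r + 3)*(r - 2)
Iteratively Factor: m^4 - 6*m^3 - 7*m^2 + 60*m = (m + 3)*(m^3 - 9*m^2 + 20*m) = (m - 5)*(m + 3)*(m^2 - 4*m) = m*(m - 5)*(m + 3)*(m - 4)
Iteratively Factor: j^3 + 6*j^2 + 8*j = (j + 4)*(j^2 + 2*j) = j*(j + 4)*(j + 2)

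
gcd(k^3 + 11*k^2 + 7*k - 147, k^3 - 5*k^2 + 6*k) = k - 3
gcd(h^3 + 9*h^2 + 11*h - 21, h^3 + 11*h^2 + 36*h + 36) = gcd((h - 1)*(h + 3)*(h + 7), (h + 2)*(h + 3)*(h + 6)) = h + 3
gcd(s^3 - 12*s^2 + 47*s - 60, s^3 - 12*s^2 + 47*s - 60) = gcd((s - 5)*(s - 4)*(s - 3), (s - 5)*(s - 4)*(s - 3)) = s^3 - 12*s^2 + 47*s - 60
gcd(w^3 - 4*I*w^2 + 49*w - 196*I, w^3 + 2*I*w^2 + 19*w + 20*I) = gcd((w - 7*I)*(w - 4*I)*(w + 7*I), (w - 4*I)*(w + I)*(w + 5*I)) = w - 4*I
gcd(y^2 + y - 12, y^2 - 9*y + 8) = 1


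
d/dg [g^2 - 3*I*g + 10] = 2*g - 3*I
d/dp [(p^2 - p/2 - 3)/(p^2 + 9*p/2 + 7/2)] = (20*p^2 + 52*p + 47)/(4*p^4 + 36*p^3 + 109*p^2 + 126*p + 49)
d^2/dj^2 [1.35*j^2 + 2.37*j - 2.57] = 2.70000000000000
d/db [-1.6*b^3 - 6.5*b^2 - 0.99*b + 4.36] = -4.8*b^2 - 13.0*b - 0.99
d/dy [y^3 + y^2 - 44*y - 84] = 3*y^2 + 2*y - 44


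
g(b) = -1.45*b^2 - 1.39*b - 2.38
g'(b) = -2.9*b - 1.39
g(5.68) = -57.06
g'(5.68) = -17.86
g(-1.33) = -3.10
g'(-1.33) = 2.47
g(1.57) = -8.14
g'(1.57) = -5.94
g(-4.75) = -28.49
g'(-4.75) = 12.38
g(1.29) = -6.59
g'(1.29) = -5.13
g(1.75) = -9.25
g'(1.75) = -6.46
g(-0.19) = -2.17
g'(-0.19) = -0.84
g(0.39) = -3.14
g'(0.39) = -2.52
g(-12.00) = -194.50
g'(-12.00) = 33.41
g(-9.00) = -107.32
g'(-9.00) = 24.71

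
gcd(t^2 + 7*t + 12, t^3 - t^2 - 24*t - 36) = t + 3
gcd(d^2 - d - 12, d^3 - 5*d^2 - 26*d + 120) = d - 4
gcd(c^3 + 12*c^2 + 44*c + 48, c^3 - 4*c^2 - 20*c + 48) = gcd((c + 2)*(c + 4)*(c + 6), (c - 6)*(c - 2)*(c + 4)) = c + 4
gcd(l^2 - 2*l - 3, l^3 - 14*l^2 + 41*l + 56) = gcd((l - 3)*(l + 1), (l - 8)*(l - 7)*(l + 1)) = l + 1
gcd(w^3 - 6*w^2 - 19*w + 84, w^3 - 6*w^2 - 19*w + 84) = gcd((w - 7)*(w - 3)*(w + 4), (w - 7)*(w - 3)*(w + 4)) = w^3 - 6*w^2 - 19*w + 84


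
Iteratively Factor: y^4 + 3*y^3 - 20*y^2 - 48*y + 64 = (y + 4)*(y^3 - y^2 - 16*y + 16) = (y + 4)^2*(y^2 - 5*y + 4) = (y - 4)*(y + 4)^2*(y - 1)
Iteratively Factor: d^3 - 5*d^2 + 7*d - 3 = (d - 3)*(d^2 - 2*d + 1) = (d - 3)*(d - 1)*(d - 1)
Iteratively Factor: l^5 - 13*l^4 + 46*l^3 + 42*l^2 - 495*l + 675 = (l + 3)*(l^4 - 16*l^3 + 94*l^2 - 240*l + 225) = (l - 5)*(l + 3)*(l^3 - 11*l^2 + 39*l - 45) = (l - 5)*(l - 3)*(l + 3)*(l^2 - 8*l + 15) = (l - 5)^2*(l - 3)*(l + 3)*(l - 3)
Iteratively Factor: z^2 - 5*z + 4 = (z - 4)*(z - 1)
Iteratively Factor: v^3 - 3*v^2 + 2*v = (v)*(v^2 - 3*v + 2) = v*(v - 1)*(v - 2)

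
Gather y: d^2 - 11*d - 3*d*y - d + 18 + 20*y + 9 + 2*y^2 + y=d^2 - 12*d + 2*y^2 + y*(21 - 3*d) + 27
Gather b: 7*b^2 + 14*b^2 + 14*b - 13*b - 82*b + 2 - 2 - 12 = 21*b^2 - 81*b - 12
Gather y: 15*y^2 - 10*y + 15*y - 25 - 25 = 15*y^2 + 5*y - 50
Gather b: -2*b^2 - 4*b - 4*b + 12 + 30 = -2*b^2 - 8*b + 42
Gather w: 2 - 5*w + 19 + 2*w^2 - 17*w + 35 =2*w^2 - 22*w + 56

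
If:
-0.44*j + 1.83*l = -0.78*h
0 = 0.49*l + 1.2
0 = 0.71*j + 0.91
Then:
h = 5.02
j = -1.28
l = -2.45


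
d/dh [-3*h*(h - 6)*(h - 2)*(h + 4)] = -12*h^3 + 36*h^2 + 120*h - 144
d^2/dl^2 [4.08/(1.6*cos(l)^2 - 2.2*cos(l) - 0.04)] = (41.7792*(1 - cos(l)^2)^2 - 43.0848*cos(l)^3 + 41.68128*cos(l)^2 + 85.81056*cos(l) - 81.79584)/(-1.6*cos(l)^2 + 2.2*cos(l) + 0.04)^3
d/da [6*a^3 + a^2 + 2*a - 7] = 18*a^2 + 2*a + 2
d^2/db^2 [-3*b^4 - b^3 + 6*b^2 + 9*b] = -36*b^2 - 6*b + 12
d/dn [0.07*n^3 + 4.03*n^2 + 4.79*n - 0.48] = 0.21*n^2 + 8.06*n + 4.79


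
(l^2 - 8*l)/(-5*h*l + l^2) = (8 - l)/(5*h - l)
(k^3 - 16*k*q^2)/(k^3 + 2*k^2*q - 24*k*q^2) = (k + 4*q)/(k + 6*q)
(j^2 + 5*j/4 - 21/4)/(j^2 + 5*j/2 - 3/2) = (4*j - 7)/(2*(2*j - 1))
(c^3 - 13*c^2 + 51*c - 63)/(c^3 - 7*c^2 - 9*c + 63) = (c - 3)/(c + 3)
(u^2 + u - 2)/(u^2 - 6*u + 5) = (u + 2)/(u - 5)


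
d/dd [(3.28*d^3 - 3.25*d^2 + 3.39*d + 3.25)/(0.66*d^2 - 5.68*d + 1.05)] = (2.1648*d^4 - 37.2608*d^3 + 26.5546*d^2 - 11.115*d + 22.0195)/(0.4356*d^4 - 7.4976*d^3 + 33.6484*d^2 - 11.928*d + 1.1025)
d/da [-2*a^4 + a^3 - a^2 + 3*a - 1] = -8*a^3 + 3*a^2 - 2*a + 3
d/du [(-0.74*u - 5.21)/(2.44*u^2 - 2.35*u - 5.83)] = (1.8056*u^2 + 25.4248*u - 7.9293)/(5.9536*u^4 - 11.468*u^3 - 22.9279*u^2 + 27.401*u + 33.9889)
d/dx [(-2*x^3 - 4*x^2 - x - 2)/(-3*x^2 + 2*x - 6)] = (6*x^4 - 8*x^3 + 25*x^2 + 36*x + 10)/(9*x^4 - 12*x^3 + 40*x^2 - 24*x + 36)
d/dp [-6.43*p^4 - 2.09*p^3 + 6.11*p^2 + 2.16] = p*(-25.72*p^2 - 6.27*p + 12.22)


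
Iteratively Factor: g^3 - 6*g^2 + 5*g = (g - 1)*(g^2 - 5*g) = (g - 5)*(g - 1)*(g)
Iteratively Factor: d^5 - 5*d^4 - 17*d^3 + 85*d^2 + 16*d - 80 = (d - 1)*(d^4 - 4*d^3 - 21*d^2 + 64*d + 80) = (d - 5)*(d - 1)*(d^3 + d^2 - 16*d - 16) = (d - 5)*(d - 1)*(d + 4)*(d^2 - 3*d - 4) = (d - 5)*(d - 4)*(d - 1)*(d + 4)*(d + 1)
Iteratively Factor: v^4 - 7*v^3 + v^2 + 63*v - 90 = (v + 3)*(v^3 - 10*v^2 + 31*v - 30) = (v - 3)*(v + 3)*(v^2 - 7*v + 10) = (v - 5)*(v - 3)*(v + 3)*(v - 2)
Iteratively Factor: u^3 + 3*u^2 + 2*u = (u + 2)*(u^2 + u) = (u + 1)*(u + 2)*(u)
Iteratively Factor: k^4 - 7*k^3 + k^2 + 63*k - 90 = (k - 2)*(k^3 - 5*k^2 - 9*k + 45) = (k - 3)*(k - 2)*(k^2 - 2*k - 15) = (k - 5)*(k - 3)*(k - 2)*(k + 3)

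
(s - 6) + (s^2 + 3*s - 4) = s^2 + 4*s - 10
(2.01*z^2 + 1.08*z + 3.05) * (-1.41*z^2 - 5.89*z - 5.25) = -2.8341*z^4 - 13.3617*z^3 - 21.2142*z^2 - 23.6345*z - 16.0125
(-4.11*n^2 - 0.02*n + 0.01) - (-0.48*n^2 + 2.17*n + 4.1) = -3.63*n^2 - 2.19*n - 4.09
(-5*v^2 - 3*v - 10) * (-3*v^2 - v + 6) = 15*v^4 + 14*v^3 + 3*v^2 - 8*v - 60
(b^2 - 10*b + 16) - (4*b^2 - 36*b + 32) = -3*b^2 + 26*b - 16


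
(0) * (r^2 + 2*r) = 0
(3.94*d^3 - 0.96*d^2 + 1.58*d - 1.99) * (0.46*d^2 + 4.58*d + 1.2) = 1.8124*d^5 + 17.6036*d^4 + 1.058*d^3 + 5.169*d^2 - 7.2182*d - 2.388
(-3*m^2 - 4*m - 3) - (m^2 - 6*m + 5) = -4*m^2 + 2*m - 8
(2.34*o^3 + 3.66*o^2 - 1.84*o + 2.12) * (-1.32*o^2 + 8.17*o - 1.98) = -3.0888*o^5 + 14.2866*o^4 + 27.6978*o^3 - 25.078*o^2 + 20.9636*o - 4.1976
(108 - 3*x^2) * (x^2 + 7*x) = -3*x^4 - 21*x^3 + 108*x^2 + 756*x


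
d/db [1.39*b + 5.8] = 1.39000000000000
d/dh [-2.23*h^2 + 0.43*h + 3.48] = 0.43 - 4.46*h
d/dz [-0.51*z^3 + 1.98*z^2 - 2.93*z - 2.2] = -1.53*z^2 + 3.96*z - 2.93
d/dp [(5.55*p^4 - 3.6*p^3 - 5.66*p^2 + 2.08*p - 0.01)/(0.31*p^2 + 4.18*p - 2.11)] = (3.441*p^5 + 68.481*p^4 - 76.938*p^3 - 1.5156*p^2 + 23.8914*p - 4.347)/(0.0961*p^4 + 2.5916*p^3 + 16.1642*p^2 - 17.6396*p + 4.4521)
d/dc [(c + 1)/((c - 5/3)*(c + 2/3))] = 9*(-9*c^2 - 18*c - 1)/(81*c^4 - 162*c^3 - 99*c^2 + 180*c + 100)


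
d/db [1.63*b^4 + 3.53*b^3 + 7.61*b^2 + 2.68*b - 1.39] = 6.52*b^3 + 10.59*b^2 + 15.22*b + 2.68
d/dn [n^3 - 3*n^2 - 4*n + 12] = 3*n^2 - 6*n - 4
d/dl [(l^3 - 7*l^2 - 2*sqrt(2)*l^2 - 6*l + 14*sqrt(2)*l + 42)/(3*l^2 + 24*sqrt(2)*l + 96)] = (l^4 + 16*sqrt(2)*l^3 - 70*sqrt(2)*l^2 + 70*l^2 - 532*l - 128*sqrt(2)*l - 192 + 112*sqrt(2))/(3*(l^4 + 16*sqrt(2)*l^3 + 192*l^2 + 512*sqrt(2)*l + 1024))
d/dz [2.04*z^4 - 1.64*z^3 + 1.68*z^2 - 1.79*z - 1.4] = 8.16*z^3 - 4.92*z^2 + 3.36*z - 1.79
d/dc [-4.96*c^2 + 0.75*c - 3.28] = 0.75 - 9.92*c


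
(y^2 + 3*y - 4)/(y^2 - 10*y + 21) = (y^2 + 3*y - 4)/(y^2 - 10*y + 21)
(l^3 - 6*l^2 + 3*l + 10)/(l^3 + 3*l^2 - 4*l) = (l^3 - 6*l^2 + 3*l + 10)/(l*(l^2 + 3*l - 4))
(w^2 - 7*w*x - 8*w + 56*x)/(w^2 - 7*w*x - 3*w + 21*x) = (w - 8)/(w - 3)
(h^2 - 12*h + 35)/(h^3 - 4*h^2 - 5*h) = (h - 7)/(h*(h + 1))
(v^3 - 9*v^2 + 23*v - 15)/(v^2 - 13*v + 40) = (v^2 - 4*v + 3)/(v - 8)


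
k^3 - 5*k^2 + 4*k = k*(k - 4)*(k - 1)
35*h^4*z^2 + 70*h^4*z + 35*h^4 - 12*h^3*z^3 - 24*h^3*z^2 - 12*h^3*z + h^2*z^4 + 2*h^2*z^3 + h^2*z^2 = (-7*h + z)*(-5*h + z)*(h*z + h)^2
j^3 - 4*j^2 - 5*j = j*(j - 5)*(j + 1)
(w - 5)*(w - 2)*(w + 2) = w^3 - 5*w^2 - 4*w + 20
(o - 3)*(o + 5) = o^2 + 2*o - 15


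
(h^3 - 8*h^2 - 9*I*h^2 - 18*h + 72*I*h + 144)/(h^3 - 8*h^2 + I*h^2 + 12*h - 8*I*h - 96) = (h - 6*I)/(h + 4*I)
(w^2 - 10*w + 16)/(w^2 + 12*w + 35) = (w^2 - 10*w + 16)/(w^2 + 12*w + 35)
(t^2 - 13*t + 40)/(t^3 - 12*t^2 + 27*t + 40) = 1/(t + 1)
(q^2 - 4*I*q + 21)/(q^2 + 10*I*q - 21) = (q - 7*I)/(q + 7*I)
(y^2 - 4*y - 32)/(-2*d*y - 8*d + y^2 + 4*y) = (y - 8)/(-2*d + y)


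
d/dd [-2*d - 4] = -2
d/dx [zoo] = 0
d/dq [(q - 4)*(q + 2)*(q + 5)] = 3*q^2 + 6*q - 18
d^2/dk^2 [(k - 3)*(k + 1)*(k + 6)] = 6*k + 8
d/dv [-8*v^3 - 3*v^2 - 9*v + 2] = -24*v^2 - 6*v - 9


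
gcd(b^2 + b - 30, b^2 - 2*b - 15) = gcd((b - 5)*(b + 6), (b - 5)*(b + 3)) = b - 5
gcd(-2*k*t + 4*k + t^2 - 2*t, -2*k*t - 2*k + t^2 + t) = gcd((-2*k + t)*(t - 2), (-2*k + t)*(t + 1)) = -2*k + t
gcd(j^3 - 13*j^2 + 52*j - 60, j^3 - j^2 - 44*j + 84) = j^2 - 8*j + 12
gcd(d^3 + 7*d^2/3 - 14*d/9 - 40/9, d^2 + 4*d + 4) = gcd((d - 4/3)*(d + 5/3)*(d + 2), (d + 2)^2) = d + 2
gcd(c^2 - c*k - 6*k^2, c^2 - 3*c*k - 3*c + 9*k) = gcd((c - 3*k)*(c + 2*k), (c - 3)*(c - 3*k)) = c - 3*k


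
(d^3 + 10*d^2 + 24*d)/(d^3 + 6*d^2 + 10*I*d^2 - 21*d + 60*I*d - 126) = d*(d + 4)/(d^2 + 10*I*d - 21)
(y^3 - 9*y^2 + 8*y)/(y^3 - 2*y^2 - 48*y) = (y - 1)/(y + 6)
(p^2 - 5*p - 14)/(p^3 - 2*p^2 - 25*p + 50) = (p^2 - 5*p - 14)/(p^3 - 2*p^2 - 25*p + 50)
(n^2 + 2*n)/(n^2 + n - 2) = n/(n - 1)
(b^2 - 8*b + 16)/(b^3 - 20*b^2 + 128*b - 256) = (b - 4)/(b^2 - 16*b + 64)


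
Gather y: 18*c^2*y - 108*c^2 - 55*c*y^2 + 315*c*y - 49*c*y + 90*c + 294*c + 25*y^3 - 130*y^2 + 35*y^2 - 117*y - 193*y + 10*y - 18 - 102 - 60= -108*c^2 + 384*c + 25*y^3 + y^2*(-55*c - 95) + y*(18*c^2 + 266*c - 300) - 180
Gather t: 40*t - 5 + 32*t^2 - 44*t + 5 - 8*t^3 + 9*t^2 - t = -8*t^3 + 41*t^2 - 5*t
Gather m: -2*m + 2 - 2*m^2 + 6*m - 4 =-2*m^2 + 4*m - 2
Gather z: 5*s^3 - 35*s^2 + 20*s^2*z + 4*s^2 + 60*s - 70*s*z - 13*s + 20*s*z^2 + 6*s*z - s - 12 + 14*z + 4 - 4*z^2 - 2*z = 5*s^3 - 31*s^2 + 46*s + z^2*(20*s - 4) + z*(20*s^2 - 64*s + 12) - 8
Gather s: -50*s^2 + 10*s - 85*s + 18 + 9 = -50*s^2 - 75*s + 27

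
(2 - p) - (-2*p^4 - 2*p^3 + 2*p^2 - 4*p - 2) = 2*p^4 + 2*p^3 - 2*p^2 + 3*p + 4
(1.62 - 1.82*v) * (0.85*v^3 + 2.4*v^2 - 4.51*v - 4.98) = -1.547*v^4 - 2.991*v^3 + 12.0962*v^2 + 1.7574*v - 8.0676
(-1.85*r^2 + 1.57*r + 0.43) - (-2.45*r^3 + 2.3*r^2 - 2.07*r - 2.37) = 2.45*r^3 - 4.15*r^2 + 3.64*r + 2.8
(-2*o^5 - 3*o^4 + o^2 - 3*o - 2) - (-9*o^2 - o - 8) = -2*o^5 - 3*o^4 + 10*o^2 - 2*o + 6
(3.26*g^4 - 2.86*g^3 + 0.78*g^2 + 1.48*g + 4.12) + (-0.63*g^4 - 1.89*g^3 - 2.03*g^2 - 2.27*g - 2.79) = 2.63*g^4 - 4.75*g^3 - 1.25*g^2 - 0.79*g + 1.33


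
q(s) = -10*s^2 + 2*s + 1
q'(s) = 2 - 20*s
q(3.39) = -107.14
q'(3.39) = -65.80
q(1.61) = -21.70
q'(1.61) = -30.20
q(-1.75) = -33.12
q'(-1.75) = 37.00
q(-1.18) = -15.28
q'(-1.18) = 25.60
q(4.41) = -184.66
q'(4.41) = -86.20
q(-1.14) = -14.28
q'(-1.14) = 24.80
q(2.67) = -64.95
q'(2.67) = -51.40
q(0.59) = -1.30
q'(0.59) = -9.80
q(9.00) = -791.00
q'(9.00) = -178.00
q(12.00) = -1415.00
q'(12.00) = -238.00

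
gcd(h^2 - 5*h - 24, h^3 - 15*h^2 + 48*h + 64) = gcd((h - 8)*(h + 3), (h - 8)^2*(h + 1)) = h - 8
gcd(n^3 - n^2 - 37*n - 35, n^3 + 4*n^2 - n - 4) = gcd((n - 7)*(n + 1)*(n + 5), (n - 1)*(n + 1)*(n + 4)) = n + 1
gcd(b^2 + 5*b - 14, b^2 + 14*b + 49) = b + 7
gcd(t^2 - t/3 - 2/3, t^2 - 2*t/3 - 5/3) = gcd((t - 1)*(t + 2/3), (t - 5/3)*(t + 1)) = 1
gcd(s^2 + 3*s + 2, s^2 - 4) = s + 2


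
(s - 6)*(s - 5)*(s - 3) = s^3 - 14*s^2 + 63*s - 90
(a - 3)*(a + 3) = a^2 - 9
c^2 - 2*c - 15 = (c - 5)*(c + 3)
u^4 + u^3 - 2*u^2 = u^2*(u - 1)*(u + 2)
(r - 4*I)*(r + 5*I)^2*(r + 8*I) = r^4 + 14*I*r^3 - 33*r^2 + 220*I*r - 800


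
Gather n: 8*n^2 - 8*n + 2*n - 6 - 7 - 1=8*n^2 - 6*n - 14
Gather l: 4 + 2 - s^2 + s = -s^2 + s + 6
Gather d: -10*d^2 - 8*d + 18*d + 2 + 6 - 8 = -10*d^2 + 10*d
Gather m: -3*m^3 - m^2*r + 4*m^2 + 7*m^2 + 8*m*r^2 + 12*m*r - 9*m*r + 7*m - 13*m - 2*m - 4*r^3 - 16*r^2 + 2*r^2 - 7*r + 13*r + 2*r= -3*m^3 + m^2*(11 - r) + m*(8*r^2 + 3*r - 8) - 4*r^3 - 14*r^2 + 8*r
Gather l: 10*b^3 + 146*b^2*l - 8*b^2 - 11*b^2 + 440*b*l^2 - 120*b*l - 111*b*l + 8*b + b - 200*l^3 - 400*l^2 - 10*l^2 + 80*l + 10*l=10*b^3 - 19*b^2 + 9*b - 200*l^3 + l^2*(440*b - 410) + l*(146*b^2 - 231*b + 90)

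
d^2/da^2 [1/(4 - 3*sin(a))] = 3*(3*sin(a)^2 + 4*sin(a) - 6)/(3*sin(a) - 4)^3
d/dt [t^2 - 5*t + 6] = 2*t - 5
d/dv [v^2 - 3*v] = 2*v - 3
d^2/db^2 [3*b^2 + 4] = 6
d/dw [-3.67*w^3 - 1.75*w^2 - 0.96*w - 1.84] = -11.01*w^2 - 3.5*w - 0.96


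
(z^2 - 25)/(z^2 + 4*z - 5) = (z - 5)/(z - 1)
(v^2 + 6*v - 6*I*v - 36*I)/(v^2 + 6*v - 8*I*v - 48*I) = (v - 6*I)/(v - 8*I)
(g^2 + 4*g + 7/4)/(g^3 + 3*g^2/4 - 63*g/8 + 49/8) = 2*(2*g + 1)/(4*g^2 - 11*g + 7)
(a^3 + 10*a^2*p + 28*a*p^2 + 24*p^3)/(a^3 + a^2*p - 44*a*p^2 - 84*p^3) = (-a - 2*p)/(-a + 7*p)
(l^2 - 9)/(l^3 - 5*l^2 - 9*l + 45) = 1/(l - 5)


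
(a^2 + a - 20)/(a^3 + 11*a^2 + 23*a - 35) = (a - 4)/(a^2 + 6*a - 7)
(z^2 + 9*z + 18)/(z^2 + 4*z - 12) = (z + 3)/(z - 2)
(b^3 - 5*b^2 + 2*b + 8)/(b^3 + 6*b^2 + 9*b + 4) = (b^2 - 6*b + 8)/(b^2 + 5*b + 4)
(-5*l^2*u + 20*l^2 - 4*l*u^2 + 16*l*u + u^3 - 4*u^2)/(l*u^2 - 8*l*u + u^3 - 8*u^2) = (-5*l*u + 20*l + u^2 - 4*u)/(u*(u - 8))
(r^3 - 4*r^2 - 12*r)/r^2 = r - 4 - 12/r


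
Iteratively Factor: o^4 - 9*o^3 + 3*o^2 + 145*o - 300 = (o - 5)*(o^3 - 4*o^2 - 17*o + 60) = (o - 5)^2*(o^2 + o - 12) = (o - 5)^2*(o - 3)*(o + 4)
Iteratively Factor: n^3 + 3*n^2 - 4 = (n + 2)*(n^2 + n - 2) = (n - 1)*(n + 2)*(n + 2)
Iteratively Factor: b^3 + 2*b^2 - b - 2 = (b + 2)*(b^2 - 1) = (b + 1)*(b + 2)*(b - 1)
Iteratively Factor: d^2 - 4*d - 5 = (d - 5)*(d + 1)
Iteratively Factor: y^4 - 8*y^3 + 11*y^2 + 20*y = (y - 5)*(y^3 - 3*y^2 - 4*y) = (y - 5)*(y - 4)*(y^2 + y) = (y - 5)*(y - 4)*(y + 1)*(y)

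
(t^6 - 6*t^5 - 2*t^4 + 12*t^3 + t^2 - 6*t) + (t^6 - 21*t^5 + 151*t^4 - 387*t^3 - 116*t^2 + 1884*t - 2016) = 2*t^6 - 27*t^5 + 149*t^4 - 375*t^3 - 115*t^2 + 1878*t - 2016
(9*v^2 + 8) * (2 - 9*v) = -81*v^3 + 18*v^2 - 72*v + 16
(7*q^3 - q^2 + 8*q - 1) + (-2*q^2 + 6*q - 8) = 7*q^3 - 3*q^2 + 14*q - 9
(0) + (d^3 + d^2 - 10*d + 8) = d^3 + d^2 - 10*d + 8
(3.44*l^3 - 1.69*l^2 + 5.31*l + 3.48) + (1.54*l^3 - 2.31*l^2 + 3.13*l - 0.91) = 4.98*l^3 - 4.0*l^2 + 8.44*l + 2.57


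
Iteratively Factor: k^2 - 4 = (k - 2)*(k + 2)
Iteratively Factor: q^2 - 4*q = (q)*(q - 4)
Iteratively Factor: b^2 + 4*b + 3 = (b + 3)*(b + 1)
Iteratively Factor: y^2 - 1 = (y - 1)*(y + 1)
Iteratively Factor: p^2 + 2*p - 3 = (p - 1)*(p + 3)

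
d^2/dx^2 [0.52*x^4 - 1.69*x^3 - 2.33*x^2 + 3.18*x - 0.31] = 6.24*x^2 - 10.14*x - 4.66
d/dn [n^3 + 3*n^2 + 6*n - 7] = 3*n^2 + 6*n + 6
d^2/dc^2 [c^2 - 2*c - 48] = 2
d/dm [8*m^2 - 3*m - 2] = 16*m - 3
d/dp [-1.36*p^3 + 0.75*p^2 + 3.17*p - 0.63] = -4.08*p^2 + 1.5*p + 3.17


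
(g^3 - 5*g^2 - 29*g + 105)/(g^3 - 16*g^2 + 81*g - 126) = (g + 5)/(g - 6)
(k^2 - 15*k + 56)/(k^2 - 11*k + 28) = (k - 8)/(k - 4)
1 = 1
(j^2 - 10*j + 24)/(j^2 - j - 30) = (j - 4)/(j + 5)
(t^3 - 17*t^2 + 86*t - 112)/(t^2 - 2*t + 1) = (t^3 - 17*t^2 + 86*t - 112)/(t^2 - 2*t + 1)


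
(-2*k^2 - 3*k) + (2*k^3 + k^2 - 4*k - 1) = 2*k^3 - k^2 - 7*k - 1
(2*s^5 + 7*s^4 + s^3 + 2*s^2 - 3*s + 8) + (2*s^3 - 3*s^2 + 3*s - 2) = 2*s^5 + 7*s^4 + 3*s^3 - s^2 + 6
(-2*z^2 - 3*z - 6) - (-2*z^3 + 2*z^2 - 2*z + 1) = 2*z^3 - 4*z^2 - z - 7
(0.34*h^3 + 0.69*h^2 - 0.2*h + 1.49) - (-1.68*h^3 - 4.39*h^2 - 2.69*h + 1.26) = 2.02*h^3 + 5.08*h^2 + 2.49*h + 0.23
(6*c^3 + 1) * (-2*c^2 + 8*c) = -12*c^5 + 48*c^4 - 2*c^2 + 8*c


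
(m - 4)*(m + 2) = m^2 - 2*m - 8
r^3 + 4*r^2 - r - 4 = (r - 1)*(r + 1)*(r + 4)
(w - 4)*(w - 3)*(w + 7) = w^3 - 37*w + 84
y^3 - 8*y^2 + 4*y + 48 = (y - 6)*(y - 4)*(y + 2)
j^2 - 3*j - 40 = (j - 8)*(j + 5)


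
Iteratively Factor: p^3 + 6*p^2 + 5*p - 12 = (p + 4)*(p^2 + 2*p - 3) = (p + 3)*(p + 4)*(p - 1)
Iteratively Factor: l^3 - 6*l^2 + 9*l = (l - 3)*(l^2 - 3*l) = l*(l - 3)*(l - 3)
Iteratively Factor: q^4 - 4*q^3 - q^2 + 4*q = (q + 1)*(q^3 - 5*q^2 + 4*q) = q*(q + 1)*(q^2 - 5*q + 4) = q*(q - 4)*(q + 1)*(q - 1)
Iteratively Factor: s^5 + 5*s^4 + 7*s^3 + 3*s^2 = (s + 3)*(s^4 + 2*s^3 + s^2) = (s + 1)*(s + 3)*(s^3 + s^2) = s*(s + 1)*(s + 3)*(s^2 + s) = s^2*(s + 1)*(s + 3)*(s + 1)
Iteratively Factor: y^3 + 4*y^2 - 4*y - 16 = (y + 4)*(y^2 - 4) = (y - 2)*(y + 4)*(y + 2)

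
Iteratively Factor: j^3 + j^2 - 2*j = (j + 2)*(j^2 - j) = (j - 1)*(j + 2)*(j)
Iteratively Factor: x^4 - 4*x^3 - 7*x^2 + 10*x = (x)*(x^3 - 4*x^2 - 7*x + 10) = x*(x + 2)*(x^2 - 6*x + 5) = x*(x - 5)*(x + 2)*(x - 1)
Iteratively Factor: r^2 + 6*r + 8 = (r + 4)*(r + 2)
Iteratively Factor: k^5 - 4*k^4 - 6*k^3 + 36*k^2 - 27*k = (k - 3)*(k^4 - k^3 - 9*k^2 + 9*k) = (k - 3)^2*(k^3 + 2*k^2 - 3*k) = (k - 3)^2*(k - 1)*(k^2 + 3*k) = (k - 3)^2*(k - 1)*(k + 3)*(k)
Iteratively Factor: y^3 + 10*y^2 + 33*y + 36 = (y + 4)*(y^2 + 6*y + 9) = (y + 3)*(y + 4)*(y + 3)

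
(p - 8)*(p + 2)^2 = p^3 - 4*p^2 - 28*p - 32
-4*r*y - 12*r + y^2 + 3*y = (-4*r + y)*(y + 3)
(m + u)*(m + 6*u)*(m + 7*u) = m^3 + 14*m^2*u + 55*m*u^2 + 42*u^3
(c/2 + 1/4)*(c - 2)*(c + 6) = c^3/2 + 9*c^2/4 - 5*c - 3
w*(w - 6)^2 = w^3 - 12*w^2 + 36*w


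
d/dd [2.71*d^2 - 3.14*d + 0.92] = 5.42*d - 3.14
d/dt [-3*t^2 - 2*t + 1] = -6*t - 2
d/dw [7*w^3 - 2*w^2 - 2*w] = 21*w^2 - 4*w - 2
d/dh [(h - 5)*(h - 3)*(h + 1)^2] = 4*h^3 - 18*h^2 + 22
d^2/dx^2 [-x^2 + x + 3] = -2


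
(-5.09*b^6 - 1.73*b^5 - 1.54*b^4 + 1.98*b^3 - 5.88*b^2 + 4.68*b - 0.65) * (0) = 0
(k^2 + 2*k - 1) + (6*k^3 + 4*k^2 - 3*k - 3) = 6*k^3 + 5*k^2 - k - 4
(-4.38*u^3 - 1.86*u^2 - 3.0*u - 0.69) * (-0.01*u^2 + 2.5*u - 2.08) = 0.0438*u^5 - 10.9314*u^4 + 4.4904*u^3 - 3.6243*u^2 + 4.515*u + 1.4352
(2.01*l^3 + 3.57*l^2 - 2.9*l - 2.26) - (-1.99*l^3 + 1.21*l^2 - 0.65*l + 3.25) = 4.0*l^3 + 2.36*l^2 - 2.25*l - 5.51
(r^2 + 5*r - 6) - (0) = r^2 + 5*r - 6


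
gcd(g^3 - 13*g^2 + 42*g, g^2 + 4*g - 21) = 1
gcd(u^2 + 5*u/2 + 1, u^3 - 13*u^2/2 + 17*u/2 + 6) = u + 1/2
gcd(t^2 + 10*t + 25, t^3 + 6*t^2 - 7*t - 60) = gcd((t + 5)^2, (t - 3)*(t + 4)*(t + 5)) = t + 5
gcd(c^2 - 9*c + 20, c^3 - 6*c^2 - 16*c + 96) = c - 4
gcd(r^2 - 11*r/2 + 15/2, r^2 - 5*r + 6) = r - 3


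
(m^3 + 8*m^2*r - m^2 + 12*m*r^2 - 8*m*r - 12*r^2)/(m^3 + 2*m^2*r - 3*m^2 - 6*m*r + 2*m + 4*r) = (m + 6*r)/(m - 2)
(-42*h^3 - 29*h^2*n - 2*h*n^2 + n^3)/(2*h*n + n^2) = -21*h^2/n - 4*h + n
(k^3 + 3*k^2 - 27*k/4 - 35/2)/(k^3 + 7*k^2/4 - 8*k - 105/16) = 4*(k + 2)/(4*k + 3)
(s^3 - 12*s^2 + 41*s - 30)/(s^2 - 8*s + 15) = (s^2 - 7*s + 6)/(s - 3)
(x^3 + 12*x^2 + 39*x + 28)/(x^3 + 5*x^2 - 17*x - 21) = (x + 4)/(x - 3)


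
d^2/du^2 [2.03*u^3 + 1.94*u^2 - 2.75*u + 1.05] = 12.18*u + 3.88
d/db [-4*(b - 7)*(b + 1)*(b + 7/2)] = -12*b^2 + 20*b + 112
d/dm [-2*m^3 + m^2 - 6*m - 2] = -6*m^2 + 2*m - 6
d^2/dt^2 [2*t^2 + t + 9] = 4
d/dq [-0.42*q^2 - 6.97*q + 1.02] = -0.84*q - 6.97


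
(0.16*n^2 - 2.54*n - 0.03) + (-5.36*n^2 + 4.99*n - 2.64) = -5.2*n^2 + 2.45*n - 2.67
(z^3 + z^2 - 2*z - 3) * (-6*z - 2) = -6*z^4 - 8*z^3 + 10*z^2 + 22*z + 6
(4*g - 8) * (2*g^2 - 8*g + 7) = 8*g^3 - 48*g^2 + 92*g - 56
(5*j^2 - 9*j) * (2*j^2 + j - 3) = 10*j^4 - 13*j^3 - 24*j^2 + 27*j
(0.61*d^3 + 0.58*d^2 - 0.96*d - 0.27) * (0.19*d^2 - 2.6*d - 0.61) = 0.1159*d^5 - 1.4758*d^4 - 2.0625*d^3 + 2.0909*d^2 + 1.2876*d + 0.1647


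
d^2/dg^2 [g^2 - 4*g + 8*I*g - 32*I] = 2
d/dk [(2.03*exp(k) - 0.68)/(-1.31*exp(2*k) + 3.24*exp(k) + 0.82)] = (2.6593*exp(2*k) - 1.7816*exp(k) + 3.8678)*exp(k)/(1.7161*exp(4*k) - 8.4888*exp(3*k) + 8.3492*exp(2*k) + 5.3136*exp(k) + 0.6724)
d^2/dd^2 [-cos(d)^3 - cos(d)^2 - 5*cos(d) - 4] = 23*cos(d)/4 + 2*cos(2*d) + 9*cos(3*d)/4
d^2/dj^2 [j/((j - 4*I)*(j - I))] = 2*(j^3 + 12*j - 20*I)/(j^6 - 15*I*j^5 - 87*j^4 + 245*I*j^3 + 348*j^2 - 240*I*j - 64)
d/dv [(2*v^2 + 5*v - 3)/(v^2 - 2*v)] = 3*(-3*v^2 + 2*v - 2)/(v^2*(v^2 - 4*v + 4))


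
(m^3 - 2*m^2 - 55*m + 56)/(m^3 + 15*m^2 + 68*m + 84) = (m^2 - 9*m + 8)/(m^2 + 8*m + 12)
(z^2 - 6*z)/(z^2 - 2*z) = (z - 6)/(z - 2)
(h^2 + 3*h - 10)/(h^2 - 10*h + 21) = (h^2 + 3*h - 10)/(h^2 - 10*h + 21)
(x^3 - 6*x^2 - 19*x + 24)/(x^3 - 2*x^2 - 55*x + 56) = (x + 3)/(x + 7)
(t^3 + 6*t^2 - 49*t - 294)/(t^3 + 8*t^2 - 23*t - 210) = (t - 7)/(t - 5)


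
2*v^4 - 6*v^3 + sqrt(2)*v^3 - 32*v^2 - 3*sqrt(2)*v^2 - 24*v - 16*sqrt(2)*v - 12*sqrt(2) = (v - 6)*(v + 2)*(sqrt(2)*v + 1)*(sqrt(2)*v + sqrt(2))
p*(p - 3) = p^2 - 3*p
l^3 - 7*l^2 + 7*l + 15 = (l - 5)*(l - 3)*(l + 1)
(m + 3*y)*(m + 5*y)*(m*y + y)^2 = m^4*y^2 + 8*m^3*y^3 + 2*m^3*y^2 + 15*m^2*y^4 + 16*m^2*y^3 + m^2*y^2 + 30*m*y^4 + 8*m*y^3 + 15*y^4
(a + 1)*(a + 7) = a^2 + 8*a + 7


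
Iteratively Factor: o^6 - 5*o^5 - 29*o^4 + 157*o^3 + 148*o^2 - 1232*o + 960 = (o + 4)*(o^5 - 9*o^4 + 7*o^3 + 129*o^2 - 368*o + 240) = (o - 4)*(o + 4)*(o^4 - 5*o^3 - 13*o^2 + 77*o - 60) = (o - 5)*(o - 4)*(o + 4)*(o^3 - 13*o + 12) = (o - 5)*(o - 4)*(o + 4)^2*(o^2 - 4*o + 3) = (o - 5)*(o - 4)*(o - 3)*(o + 4)^2*(o - 1)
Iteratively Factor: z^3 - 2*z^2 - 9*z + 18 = (z - 3)*(z^2 + z - 6) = (z - 3)*(z - 2)*(z + 3)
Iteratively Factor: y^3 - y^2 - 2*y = (y - 2)*(y^2 + y) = (y - 2)*(y + 1)*(y)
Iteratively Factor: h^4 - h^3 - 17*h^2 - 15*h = (h - 5)*(h^3 + 4*h^2 + 3*h) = (h - 5)*(h + 3)*(h^2 + h) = (h - 5)*(h + 1)*(h + 3)*(h)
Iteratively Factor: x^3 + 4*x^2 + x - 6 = (x + 3)*(x^2 + x - 2) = (x + 2)*(x + 3)*(x - 1)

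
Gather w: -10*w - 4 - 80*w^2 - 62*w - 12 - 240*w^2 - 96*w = -320*w^2 - 168*w - 16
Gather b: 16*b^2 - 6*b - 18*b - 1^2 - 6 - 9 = 16*b^2 - 24*b - 16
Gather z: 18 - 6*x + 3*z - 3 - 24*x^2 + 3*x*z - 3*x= -24*x^2 - 9*x + z*(3*x + 3) + 15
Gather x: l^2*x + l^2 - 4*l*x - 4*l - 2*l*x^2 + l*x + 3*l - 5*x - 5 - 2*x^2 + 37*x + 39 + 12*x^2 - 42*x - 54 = l^2 - l + x^2*(10 - 2*l) + x*(l^2 - 3*l - 10) - 20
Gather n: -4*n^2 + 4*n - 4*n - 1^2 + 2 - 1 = -4*n^2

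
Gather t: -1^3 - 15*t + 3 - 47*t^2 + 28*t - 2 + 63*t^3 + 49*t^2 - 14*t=63*t^3 + 2*t^2 - t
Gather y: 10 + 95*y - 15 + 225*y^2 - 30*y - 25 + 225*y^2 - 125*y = 450*y^2 - 60*y - 30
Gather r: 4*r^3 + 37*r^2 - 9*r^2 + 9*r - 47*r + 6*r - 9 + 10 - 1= 4*r^3 + 28*r^2 - 32*r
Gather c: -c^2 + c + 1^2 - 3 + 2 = -c^2 + c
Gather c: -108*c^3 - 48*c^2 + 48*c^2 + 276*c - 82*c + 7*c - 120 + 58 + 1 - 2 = -108*c^3 + 201*c - 63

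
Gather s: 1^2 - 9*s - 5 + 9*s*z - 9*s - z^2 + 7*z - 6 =s*(9*z - 18) - z^2 + 7*z - 10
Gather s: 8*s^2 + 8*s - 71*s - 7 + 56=8*s^2 - 63*s + 49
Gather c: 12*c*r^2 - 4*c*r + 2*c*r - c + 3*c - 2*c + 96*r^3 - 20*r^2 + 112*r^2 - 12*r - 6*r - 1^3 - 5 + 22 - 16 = c*(12*r^2 - 2*r) + 96*r^3 + 92*r^2 - 18*r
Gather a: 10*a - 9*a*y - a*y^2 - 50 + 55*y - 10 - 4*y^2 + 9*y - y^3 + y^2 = a*(-y^2 - 9*y + 10) - y^3 - 3*y^2 + 64*y - 60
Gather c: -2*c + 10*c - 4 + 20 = 8*c + 16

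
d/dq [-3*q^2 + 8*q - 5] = 8 - 6*q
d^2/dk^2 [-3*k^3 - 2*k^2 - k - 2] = -18*k - 4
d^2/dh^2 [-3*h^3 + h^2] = 2 - 18*h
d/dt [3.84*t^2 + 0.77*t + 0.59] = 7.68*t + 0.77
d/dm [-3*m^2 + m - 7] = 1 - 6*m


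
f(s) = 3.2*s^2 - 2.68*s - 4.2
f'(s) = 6.4*s - 2.68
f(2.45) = 8.44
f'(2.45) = 13.00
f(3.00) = 16.56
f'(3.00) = 16.52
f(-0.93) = 1.06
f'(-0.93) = -8.63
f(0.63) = -4.62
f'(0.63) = 1.35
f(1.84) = 1.70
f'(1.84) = 9.10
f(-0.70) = -0.76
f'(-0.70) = -7.16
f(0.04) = -4.30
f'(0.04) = -2.42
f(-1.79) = 10.85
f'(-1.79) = -14.14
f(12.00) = 424.44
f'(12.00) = 74.12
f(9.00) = 230.88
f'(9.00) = 54.92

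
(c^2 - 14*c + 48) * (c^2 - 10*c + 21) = c^4 - 24*c^3 + 209*c^2 - 774*c + 1008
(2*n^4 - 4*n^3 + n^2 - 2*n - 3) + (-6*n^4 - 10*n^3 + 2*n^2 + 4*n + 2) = -4*n^4 - 14*n^3 + 3*n^2 + 2*n - 1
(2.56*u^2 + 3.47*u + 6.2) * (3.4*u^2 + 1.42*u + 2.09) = 8.704*u^4 + 15.4332*u^3 + 31.3578*u^2 + 16.0563*u + 12.958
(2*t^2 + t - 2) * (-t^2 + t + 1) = -2*t^4 + t^3 + 5*t^2 - t - 2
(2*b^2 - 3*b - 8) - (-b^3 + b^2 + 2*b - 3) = b^3 + b^2 - 5*b - 5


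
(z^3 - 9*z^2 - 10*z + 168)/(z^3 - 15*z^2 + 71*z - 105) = (z^2 - 2*z - 24)/(z^2 - 8*z + 15)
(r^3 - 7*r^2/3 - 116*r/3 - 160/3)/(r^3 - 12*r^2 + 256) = (r + 5/3)/(r - 8)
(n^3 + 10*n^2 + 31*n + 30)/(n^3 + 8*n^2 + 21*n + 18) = (n + 5)/(n + 3)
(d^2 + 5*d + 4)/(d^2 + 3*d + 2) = (d + 4)/(d + 2)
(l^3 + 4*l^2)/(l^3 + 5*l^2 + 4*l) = l/(l + 1)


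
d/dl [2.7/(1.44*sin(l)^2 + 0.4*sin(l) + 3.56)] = -(7.776*sin(l) + 1.08)*cos(l)/(1.44*sin(l)^2 + 0.4*sin(l) + 3.56)^2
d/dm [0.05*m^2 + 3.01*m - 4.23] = 0.1*m + 3.01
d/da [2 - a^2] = -2*a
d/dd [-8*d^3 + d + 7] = 1 - 24*d^2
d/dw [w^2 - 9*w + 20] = 2*w - 9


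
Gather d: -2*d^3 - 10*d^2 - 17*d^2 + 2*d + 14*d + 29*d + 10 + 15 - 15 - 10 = -2*d^3 - 27*d^2 + 45*d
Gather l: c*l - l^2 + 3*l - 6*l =-l^2 + l*(c - 3)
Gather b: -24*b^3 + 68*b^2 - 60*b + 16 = -24*b^3 + 68*b^2 - 60*b + 16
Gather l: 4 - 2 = 2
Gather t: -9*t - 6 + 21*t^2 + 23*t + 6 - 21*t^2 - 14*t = 0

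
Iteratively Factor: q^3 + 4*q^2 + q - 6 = (q + 3)*(q^2 + q - 2) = (q + 2)*(q + 3)*(q - 1)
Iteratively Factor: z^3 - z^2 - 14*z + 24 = (z + 4)*(z^2 - 5*z + 6) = (z - 3)*(z + 4)*(z - 2)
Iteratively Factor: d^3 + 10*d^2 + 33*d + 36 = (d + 3)*(d^2 + 7*d + 12) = (d + 3)^2*(d + 4)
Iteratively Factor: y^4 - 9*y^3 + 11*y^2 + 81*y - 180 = (y + 3)*(y^3 - 12*y^2 + 47*y - 60) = (y - 4)*(y + 3)*(y^2 - 8*y + 15) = (y - 5)*(y - 4)*(y + 3)*(y - 3)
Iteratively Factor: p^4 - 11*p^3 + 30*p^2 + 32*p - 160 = (p - 4)*(p^3 - 7*p^2 + 2*p + 40) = (p - 5)*(p - 4)*(p^2 - 2*p - 8) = (p - 5)*(p - 4)*(p + 2)*(p - 4)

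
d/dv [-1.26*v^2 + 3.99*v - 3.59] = 3.99 - 2.52*v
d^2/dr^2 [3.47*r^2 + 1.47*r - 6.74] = 6.94000000000000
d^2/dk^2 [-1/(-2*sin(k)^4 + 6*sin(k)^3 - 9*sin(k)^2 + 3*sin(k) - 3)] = (-64*sin(k)^8 + 276*sin(k)^7 - 460*sin(k)^6 + 228*sin(k)^5 + 492*sin(k)^4 - 969*sin(k)^3 + 621*sin(k)^2 - 63*sin(k) - 36)/(2*sin(k)^4 - 6*sin(k)^3 + 9*sin(k)^2 - 3*sin(k) + 3)^3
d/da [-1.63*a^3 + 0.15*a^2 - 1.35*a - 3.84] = -4.89*a^2 + 0.3*a - 1.35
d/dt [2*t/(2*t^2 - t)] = -4/(2*t - 1)^2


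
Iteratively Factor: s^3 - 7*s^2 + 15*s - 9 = (s - 3)*(s^2 - 4*s + 3) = (s - 3)*(s - 1)*(s - 3)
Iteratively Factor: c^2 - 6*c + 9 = (c - 3)*(c - 3)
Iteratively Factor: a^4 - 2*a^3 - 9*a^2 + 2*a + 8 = (a + 1)*(a^3 - 3*a^2 - 6*a + 8) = (a - 1)*(a + 1)*(a^2 - 2*a - 8) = (a - 4)*(a - 1)*(a + 1)*(a + 2)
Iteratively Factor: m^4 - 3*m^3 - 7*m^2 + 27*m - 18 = (m - 1)*(m^3 - 2*m^2 - 9*m + 18) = (m - 1)*(m + 3)*(m^2 - 5*m + 6) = (m - 3)*(m - 1)*(m + 3)*(m - 2)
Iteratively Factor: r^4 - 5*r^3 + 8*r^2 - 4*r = (r - 1)*(r^3 - 4*r^2 + 4*r) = (r - 2)*(r - 1)*(r^2 - 2*r) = (r - 2)^2*(r - 1)*(r)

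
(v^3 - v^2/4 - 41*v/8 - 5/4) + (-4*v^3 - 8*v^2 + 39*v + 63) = -3*v^3 - 33*v^2/4 + 271*v/8 + 247/4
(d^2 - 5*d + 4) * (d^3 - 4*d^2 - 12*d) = d^5 - 9*d^4 + 12*d^3 + 44*d^2 - 48*d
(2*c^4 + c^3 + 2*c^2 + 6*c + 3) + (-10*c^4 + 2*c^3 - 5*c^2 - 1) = -8*c^4 + 3*c^3 - 3*c^2 + 6*c + 2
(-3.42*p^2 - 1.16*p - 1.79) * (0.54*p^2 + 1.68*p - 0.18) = -1.8468*p^4 - 6.372*p^3 - 2.2998*p^2 - 2.7984*p + 0.3222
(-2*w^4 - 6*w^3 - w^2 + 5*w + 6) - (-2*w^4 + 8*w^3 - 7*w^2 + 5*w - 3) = -14*w^3 + 6*w^2 + 9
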